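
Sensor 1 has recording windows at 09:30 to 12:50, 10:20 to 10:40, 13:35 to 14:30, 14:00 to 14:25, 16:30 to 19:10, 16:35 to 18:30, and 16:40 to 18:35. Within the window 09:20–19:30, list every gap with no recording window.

After merging, the occupied span is 09:30–12:50, 13:35–14:30, 16:30–19:10.
Uncovered inside 09:20–19:30: 09:20–09:30, 12:50–13:35, 14:30–16:30, 19:10–19:30.

09:20–09:30, 12:50–13:35, 14:30–16:30, 19:10–19:30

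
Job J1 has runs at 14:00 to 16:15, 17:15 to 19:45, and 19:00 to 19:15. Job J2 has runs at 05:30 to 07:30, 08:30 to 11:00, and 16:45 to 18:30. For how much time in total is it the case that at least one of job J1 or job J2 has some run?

First set merges to 14:00–16:15, 17:15–19:45.
A ∪ B = 05:30–07:30, 08:30–11:00, 14:00–16:15, 16:45–19:45.
Total: 2 h + 2 h 30 min + 2 h 15 min + 3 h = 9 h 45 min.

9 h 45 min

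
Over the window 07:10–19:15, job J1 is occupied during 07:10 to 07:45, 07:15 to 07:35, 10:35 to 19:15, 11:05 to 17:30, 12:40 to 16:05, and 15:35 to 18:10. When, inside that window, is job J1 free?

After merging, the occupied span is 07:10–07:45, 10:35–19:15.
Gaps within 07:10–19:15: 07:45–10:35.

07:45–10:35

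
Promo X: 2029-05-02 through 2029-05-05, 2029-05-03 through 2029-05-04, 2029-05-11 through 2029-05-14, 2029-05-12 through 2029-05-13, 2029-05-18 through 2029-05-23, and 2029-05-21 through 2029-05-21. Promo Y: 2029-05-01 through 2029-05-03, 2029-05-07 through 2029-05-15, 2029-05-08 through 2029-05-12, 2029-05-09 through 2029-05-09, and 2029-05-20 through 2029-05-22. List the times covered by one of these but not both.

First set merges to 2029-05-02 through 2029-05-05, 2029-05-11 through 2029-05-14, 2029-05-18 through 2029-05-23.
Second set merges to 2029-05-01 through 2029-05-03, 2029-05-07 through 2029-05-15, 2029-05-20 through 2029-05-22.
A \ B = 2029-05-04 through 2029-05-05, 2029-05-18 through 2029-05-19, 2029-05-23 through 2029-05-23.
B \ A = 2029-05-01 through 2029-05-01, 2029-05-07 through 2029-05-10, 2029-05-15 through 2029-05-15.
Union of the two gives the symmetric difference.

2029-05-01 through 2029-05-01, 2029-05-04 through 2029-05-05, 2029-05-07 through 2029-05-10, 2029-05-15 through 2029-05-15, 2029-05-18 through 2029-05-19, 2029-05-23 through 2029-05-23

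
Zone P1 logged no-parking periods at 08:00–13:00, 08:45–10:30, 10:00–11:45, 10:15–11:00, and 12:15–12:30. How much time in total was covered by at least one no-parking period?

Merged: 08:00–13:00.
Length: 5 h.

5 h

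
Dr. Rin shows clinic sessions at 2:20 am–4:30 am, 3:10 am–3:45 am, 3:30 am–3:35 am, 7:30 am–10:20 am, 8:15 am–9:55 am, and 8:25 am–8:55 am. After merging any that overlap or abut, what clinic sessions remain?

2:20 am–4:30 am, 7:30 am–10:20 am

3:10 am–3:45 am overlaps/touches 2:20 am–4:30 am → extend to 2:20 am–4:30 am.
3:30 am–3:35 am overlaps/touches 2:20 am–4:30 am → extend to 2:20 am–4:30 am.
7:30 am–10:20 am is disjoint → start new block.
8:15 am–9:55 am overlaps/touches 7:30 am–10:20 am → extend to 7:30 am–10:20 am.
8:25 am–8:55 am overlaps/touches 7:30 am–10:20 am → extend to 7:30 am–10:20 am.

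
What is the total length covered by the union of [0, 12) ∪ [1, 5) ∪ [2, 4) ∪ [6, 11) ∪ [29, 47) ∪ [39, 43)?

30

Merged: [0, 12), [29, 47).
Lengths: 12 + 18 = 30.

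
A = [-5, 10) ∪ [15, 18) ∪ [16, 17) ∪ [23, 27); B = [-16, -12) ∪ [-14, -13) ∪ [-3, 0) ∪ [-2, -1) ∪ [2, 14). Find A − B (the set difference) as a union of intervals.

A, merged: [-5, 10), [15, 18), [23, 27).
B, merged: [-16, -12), [-3, 0), [2, 14).
[-5, 10) minus B → [-5, -3), [0, 2).
[15, 18): no B overlap → unchanged.
[23, 27): no B overlap → unchanged.

[-5, -3) ∪ [0, 2) ∪ [15, 18) ∪ [23, 27)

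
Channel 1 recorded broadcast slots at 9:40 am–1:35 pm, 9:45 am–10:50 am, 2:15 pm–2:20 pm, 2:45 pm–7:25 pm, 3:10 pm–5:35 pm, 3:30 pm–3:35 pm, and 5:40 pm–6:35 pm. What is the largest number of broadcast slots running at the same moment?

Sweep endpoints in order; track running count of active intervals.
Peak of 3 reached at 3:30 pm.

3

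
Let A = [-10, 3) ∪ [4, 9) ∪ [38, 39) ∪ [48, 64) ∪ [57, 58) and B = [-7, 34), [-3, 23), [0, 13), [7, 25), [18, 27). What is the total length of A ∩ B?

15

A, merged: [-10, 3), [4, 9), [38, 39), [48, 64).
B, merged: [-7, 34).
A ∩ B = [-7, 3), [4, 9).
Total: 10 + 5 = 15.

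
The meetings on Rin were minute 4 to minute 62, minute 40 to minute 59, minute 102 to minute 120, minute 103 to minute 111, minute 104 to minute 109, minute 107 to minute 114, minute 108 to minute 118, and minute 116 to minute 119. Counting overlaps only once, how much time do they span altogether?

Merged: minute 4 to minute 62, minute 102 to minute 120.
Lengths: 58 minutes + 18 minutes = 76 minutes.

76 minutes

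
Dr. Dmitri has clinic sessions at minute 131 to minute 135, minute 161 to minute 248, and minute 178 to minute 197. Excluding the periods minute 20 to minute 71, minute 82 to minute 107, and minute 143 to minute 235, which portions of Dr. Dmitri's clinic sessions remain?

minute 131 to minute 135, minute 235 to minute 248

Merge the first list: minute 131 to minute 135, minute 161 to minute 248.
minute 131 to minute 135: nothing removed.
minute 161 to minute 248 \ B = minute 235 to minute 248.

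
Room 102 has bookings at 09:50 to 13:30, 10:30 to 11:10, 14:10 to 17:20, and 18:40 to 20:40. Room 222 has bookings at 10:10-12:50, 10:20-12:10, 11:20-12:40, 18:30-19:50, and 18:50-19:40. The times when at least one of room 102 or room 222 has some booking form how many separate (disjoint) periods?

3

A, merged: 09:50–13:30, 14:10–17:20, 18:40–20:40.
B, merged: 10:10–12:50, 18:30–19:50.
A ∪ B = 09:50–13:30, 14:10–17:20, 18:30–20:40.
That is 3 disjoint pieces.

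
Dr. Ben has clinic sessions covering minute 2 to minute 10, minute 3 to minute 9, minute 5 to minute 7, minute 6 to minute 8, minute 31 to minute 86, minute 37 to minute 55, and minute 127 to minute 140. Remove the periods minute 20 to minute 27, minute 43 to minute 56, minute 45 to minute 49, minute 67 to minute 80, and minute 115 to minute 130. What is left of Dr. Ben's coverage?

minute 2 to minute 10, minute 31 to minute 43, minute 56 to minute 67, minute 80 to minute 86, minute 130 to minute 140

First set merges to minute 2 to minute 10, minute 31 to minute 86, minute 127 to minute 140.
Second set merges to minute 20 to minute 27, minute 43 to minute 56, minute 67 to minute 80, minute 115 to minute 130.
minute 2 to minute 10: nothing removed.
minute 31 to minute 86 \ B = minute 31 to minute 43, minute 56 to minute 67, minute 80 to minute 86.
minute 127 to minute 140 \ B = minute 130 to minute 140.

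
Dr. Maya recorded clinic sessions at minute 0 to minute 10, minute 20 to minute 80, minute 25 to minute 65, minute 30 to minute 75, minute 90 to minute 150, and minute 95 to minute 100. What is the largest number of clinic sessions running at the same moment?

At minute 30, 3 of the intervals are simultaneously active.
No point has more.

3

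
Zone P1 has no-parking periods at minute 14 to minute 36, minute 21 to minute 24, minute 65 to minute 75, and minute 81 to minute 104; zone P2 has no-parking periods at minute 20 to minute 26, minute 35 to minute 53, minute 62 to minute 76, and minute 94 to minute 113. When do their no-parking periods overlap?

A, merged: minute 14 to minute 36, minute 65 to minute 75, minute 81 to minute 104.
minute 14 to minute 36 overlaps B on minute 20 to minute 26, minute 35 to minute 36.
minute 65 to minute 75 overlaps B on minute 65 to minute 75.
minute 81 to minute 104 overlaps B on minute 94 to minute 104.

minute 20 to minute 26, minute 35 to minute 36, minute 65 to minute 75, minute 94 to minute 104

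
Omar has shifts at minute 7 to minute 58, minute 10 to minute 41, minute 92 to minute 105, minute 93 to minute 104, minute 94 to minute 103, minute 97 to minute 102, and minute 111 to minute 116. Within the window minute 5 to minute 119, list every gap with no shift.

The merged coverage is minute 7 to minute 58, minute 92 to minute 105, minute 111 to minute 116.
Uncovered inside minute 5 to minute 119: minute 5 to minute 7, minute 58 to minute 92, minute 105 to minute 111, minute 116 to minute 119.

minute 5 to minute 7, minute 58 to minute 92, minute 105 to minute 111, minute 116 to minute 119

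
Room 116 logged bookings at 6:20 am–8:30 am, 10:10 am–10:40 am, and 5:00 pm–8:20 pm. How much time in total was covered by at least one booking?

Merged: 6:20 am–8:30 am, 10:10 am–10:40 am, 5:00 pm–8:20 pm.
Lengths: 2 h 10 min + 30 min + 3 h 20 min = 6 h.

6 h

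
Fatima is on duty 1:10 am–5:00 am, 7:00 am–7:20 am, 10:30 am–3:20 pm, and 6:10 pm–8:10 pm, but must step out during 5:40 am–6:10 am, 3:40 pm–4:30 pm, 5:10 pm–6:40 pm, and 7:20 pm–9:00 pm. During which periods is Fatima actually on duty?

1:10 am-5:00 am, 7:00 am-7:20 am, 10:30 am-3:20 pm, 6:40 pm-7:20 pm

1:10 am-5:00 am: nothing removed.
7:00 am-7:20 am: nothing removed.
10:30 am-3:20 pm: nothing removed.
6:10 pm-8:10 pm \ B = 6:40 pm-7:20 pm.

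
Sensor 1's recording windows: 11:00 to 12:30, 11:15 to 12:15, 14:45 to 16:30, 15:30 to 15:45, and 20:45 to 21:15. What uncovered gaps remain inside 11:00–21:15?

12:30–14:45, 16:30–20:45

After merging, the occupied span is 11:00–12:30, 14:45–16:30, 20:45–21:15.
Complement within 11:00–21:15: 12:30–14:45, 16:30–20:45.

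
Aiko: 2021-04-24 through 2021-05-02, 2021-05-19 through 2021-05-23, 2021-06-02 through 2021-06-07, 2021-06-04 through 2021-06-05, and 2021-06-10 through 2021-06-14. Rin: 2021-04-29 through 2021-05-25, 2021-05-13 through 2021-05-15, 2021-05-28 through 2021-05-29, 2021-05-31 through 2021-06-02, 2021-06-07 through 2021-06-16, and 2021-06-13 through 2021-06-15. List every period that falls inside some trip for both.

First set merges to 2021-04-24 through 2021-05-02, 2021-05-19 through 2021-05-23, 2021-06-02 through 2021-06-07, 2021-06-10 through 2021-06-14.
Second set merges to 2021-04-29 through 2021-05-25, 2021-05-28 through 2021-05-29, 2021-05-31 through 2021-06-02, 2021-06-07 through 2021-06-16.
2021-04-24 through 2021-05-02 meets the second set on 2021-04-29 through 2021-05-02.
2021-05-19 through 2021-05-23 meets the second set on 2021-05-19 through 2021-05-23.
2021-06-02 through 2021-06-07 meets the second set on 2021-06-02 through 2021-06-02, 2021-06-07 through 2021-06-07.
2021-06-10 through 2021-06-14 meets the second set on 2021-06-10 through 2021-06-14.

2021-04-29 through 2021-05-02, 2021-05-19 through 2021-05-23, 2021-06-02 through 2021-06-02, 2021-06-07 through 2021-06-07, 2021-06-10 through 2021-06-14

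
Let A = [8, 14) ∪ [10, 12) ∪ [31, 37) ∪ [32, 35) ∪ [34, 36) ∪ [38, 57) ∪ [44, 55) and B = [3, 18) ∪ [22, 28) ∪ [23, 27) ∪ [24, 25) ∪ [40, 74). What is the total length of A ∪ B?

63

A, merged: [8, 14), [31, 37), [38, 57).
B, merged: [3, 18), [22, 28), [40, 74).
A ∪ B = [3, 18), [22, 28), [31, 37), [38, 74).
Total: 15 + 6 + 6 + 36 = 63.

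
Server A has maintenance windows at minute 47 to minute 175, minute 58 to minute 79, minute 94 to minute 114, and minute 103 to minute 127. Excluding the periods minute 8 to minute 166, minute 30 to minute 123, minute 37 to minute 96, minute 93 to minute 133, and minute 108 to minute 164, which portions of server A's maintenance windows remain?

A, merged: minute 47 to minute 175.
B, merged: minute 8 to minute 166.
minute 47 to minute 175 with B removed leaves minute 166 to minute 175.

minute 166 to minute 175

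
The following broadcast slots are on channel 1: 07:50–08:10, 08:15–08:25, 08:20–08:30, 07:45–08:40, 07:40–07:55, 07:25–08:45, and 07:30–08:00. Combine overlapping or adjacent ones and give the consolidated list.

07:25-08:45

Sort by start: 07:25-08:45, 07:30-08:00, 07:40-07:55, 07:45-08:40, 07:50-08:10, 08:15-08:25, 08:20-08:30.
07:30-08:00 overlaps/touches 07:25-08:45 → extend to 07:25-08:45.
07:40-07:55 overlaps/touches 07:25-08:45 → extend to 07:25-08:45.
07:45-08:40 overlaps/touches 07:25-08:45 → extend to 07:25-08:45.
07:50-08:10 overlaps/touches 07:25-08:45 → extend to 07:25-08:45.
08:15-08:25 overlaps/touches 07:25-08:45 → extend to 07:25-08:45.
08:20-08:30 overlaps/touches 07:25-08:45 → extend to 07:25-08:45.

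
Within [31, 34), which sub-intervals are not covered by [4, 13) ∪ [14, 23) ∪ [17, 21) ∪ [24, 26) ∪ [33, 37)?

[31, 33)

The merged coverage is [4, 13), [14, 23), [24, 26), [33, 37).
Complement within [31, 34): [31, 33).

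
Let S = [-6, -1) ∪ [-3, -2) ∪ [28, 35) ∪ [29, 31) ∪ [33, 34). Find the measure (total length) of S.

Merged: [-6, -1), [28, 35).
Lengths: 5 + 7 = 12.

12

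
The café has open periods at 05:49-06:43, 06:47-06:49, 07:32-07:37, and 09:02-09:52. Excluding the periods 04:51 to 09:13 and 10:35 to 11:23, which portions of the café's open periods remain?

09:13–09:52

05:49–06:43: entirely removed.
06:47–06:49: entirely removed.
07:32–07:37: entirely removed.
09:02–09:52 \ B = 09:13–09:52.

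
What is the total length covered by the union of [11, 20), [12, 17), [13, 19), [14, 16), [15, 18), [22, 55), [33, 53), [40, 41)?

Merged: [11, 20), [22, 55).
Lengths: 9 + 33 = 42.

42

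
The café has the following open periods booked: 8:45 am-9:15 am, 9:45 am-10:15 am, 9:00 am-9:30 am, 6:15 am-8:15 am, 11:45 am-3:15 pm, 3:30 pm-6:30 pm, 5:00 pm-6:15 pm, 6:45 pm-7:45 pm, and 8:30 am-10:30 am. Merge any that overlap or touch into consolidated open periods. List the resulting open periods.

6:15 am-8:15 am, 8:30 am-10:30 am, 11:45 am-3:15 pm, 3:30 pm-6:30 pm, 6:45 pm-7:45 pm

Sort by start: 6:15 am-8:15 am, 8:30 am-10:30 am, 8:45 am-9:15 am, 9:00 am-9:30 am, 9:45 am-10:15 am, 11:45 am-3:15 pm, 3:30 pm-6:30 pm, 5:00 pm-6:15 pm, 6:45 pm-7:45 pm.
8:30 am-10:30 am is disjoint → start new block.
8:45 am-9:15 am overlaps/touches 8:30 am-10:30 am → extend to 8:30 am-10:30 am.
9:00 am-9:30 am overlaps/touches 8:30 am-10:30 am → extend to 8:30 am-10:30 am.
9:45 am-10:15 am overlaps/touches 8:30 am-10:30 am → extend to 8:30 am-10:30 am.
11:45 am-3:15 pm is disjoint → start new block.
3:30 pm-6:30 pm is disjoint → start new block.
5:00 pm-6:15 pm overlaps/touches 3:30 pm-6:30 pm → extend to 3:30 pm-6:30 pm.
6:45 pm-7:45 pm is disjoint → start new block.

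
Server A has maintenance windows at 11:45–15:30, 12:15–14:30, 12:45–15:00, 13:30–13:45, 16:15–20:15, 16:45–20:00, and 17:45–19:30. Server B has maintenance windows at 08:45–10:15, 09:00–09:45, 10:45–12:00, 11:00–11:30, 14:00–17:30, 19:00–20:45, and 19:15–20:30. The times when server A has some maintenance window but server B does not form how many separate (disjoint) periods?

A, merged: 11:45–15:30, 16:15–20:15.
B, merged: 08:45–10:15, 10:45–12:00, 14:00–17:30, 19:00–20:45.
A \ B = 12:00–14:00, 17:30–19:00.
That is 2 disjoint pieces.

2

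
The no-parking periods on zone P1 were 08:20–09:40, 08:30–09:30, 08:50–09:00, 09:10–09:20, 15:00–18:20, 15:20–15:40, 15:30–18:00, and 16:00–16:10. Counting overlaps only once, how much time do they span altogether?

Merged: 08:20–09:40, 15:00–18:20.
Lengths: 1 h 20 min + 3 h 20 min = 4 h 40 min.

4 h 40 min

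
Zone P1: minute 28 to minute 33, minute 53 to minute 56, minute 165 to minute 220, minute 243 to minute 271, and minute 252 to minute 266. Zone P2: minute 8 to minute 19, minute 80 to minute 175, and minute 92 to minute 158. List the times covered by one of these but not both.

minute 8 to minute 19, minute 28 to minute 33, minute 53 to minute 56, minute 80 to minute 165, minute 175 to minute 220, minute 243 to minute 271

First set merges to minute 28 to minute 33, minute 53 to minute 56, minute 165 to minute 220, minute 243 to minute 271.
Second set merges to minute 8 to minute 19, minute 80 to minute 175.
A \ B = minute 28 to minute 33, minute 53 to minute 56, minute 175 to minute 220, minute 243 to minute 271.
B \ A = minute 8 to minute 19, minute 80 to minute 165.
Union of the two gives the symmetric difference.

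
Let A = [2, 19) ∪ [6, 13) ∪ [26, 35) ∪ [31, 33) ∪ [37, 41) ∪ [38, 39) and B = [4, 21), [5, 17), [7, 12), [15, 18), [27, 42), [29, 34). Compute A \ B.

[2, 4) ∪ [26, 27)

Merge the first list: [2, 19), [26, 35), [37, 41).
Merge the second list: [4, 21), [27, 42).
[2, 19) \ B = [2, 4).
[26, 35) \ B = [26, 27).
[37, 41): entirely removed.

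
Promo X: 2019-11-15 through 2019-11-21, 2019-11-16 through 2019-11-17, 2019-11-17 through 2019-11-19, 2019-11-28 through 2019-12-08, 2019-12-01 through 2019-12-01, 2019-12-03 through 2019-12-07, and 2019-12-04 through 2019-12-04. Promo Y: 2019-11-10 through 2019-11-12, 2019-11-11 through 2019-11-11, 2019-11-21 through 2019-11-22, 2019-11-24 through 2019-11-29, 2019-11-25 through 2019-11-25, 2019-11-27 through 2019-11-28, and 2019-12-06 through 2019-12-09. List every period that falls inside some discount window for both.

Merge the first list: 2019-11-15 through 2019-11-21, 2019-11-28 through 2019-12-08.
Merge the second list: 2019-11-10 through 2019-11-12, 2019-11-21 through 2019-11-22, 2019-11-24 through 2019-11-29, 2019-12-06 through 2019-12-09.
2019-11-15 through 2019-11-21 meets the second set on 2019-11-21 through 2019-11-21.
2019-11-28 through 2019-12-08 meets the second set on 2019-11-28 through 2019-11-29, 2019-12-06 through 2019-12-08.

2019-11-21 through 2019-11-21, 2019-11-28 through 2019-11-29, 2019-12-06 through 2019-12-08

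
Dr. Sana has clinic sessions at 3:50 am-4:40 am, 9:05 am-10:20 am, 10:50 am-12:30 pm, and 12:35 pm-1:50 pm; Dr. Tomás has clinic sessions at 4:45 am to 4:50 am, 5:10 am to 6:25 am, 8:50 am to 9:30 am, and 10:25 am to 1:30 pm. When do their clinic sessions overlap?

3:50 am–4:40 am: no overlap with the second set.
9:05 am–10:20 am meets the second set on 9:05 am–9:30 am.
10:50 am–12:30 pm meets the second set on 10:50 am–12:30 pm.
12:35 pm–1:50 pm meets the second set on 12:35 pm–1:30 pm.

9:05 am–9:30 am, 10:50 am–12:30 pm, 12:35 pm–1:30 pm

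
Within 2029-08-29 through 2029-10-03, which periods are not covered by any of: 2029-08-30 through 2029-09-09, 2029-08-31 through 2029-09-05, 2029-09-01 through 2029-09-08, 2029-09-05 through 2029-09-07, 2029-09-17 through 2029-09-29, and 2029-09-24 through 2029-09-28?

After merging, the occupied span is 2029-08-30 through 2029-09-09, 2029-09-17 through 2029-09-29.
Complement within 2029-08-29 through 2029-10-03: 2029-08-29 through 2029-08-29, 2029-09-10 through 2029-09-16, 2029-09-30 through 2029-10-03.

2029-08-29 through 2029-08-29, 2029-09-10 through 2029-09-16, 2029-09-30 through 2029-10-03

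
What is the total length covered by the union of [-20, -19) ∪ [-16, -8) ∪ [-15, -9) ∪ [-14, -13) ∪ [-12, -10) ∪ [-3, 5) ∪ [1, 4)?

17

Merged: [-20, -19), [-16, -8), [-3, 5).
Lengths: 1 + 8 + 8 = 17.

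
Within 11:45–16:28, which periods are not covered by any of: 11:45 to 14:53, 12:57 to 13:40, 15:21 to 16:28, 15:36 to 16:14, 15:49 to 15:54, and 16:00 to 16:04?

The merged coverage is 11:45-14:53, 15:21-16:28.
Gaps within 11:45-16:28: 14:53-15:21.

14:53-15:21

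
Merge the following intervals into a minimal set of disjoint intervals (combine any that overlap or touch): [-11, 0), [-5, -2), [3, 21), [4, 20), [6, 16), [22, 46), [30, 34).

[-5, -2) overlaps/touches [-11, 0) → extend to [-11, 0).
[3, 21) is disjoint → start new block.
[4, 20) overlaps/touches [3, 21) → extend to [3, 21).
[6, 16) overlaps/touches [3, 21) → extend to [3, 21).
[22, 46) is disjoint → start new block.
[30, 34) overlaps/touches [22, 46) → extend to [22, 46).

[-11, 0) ∪ [3, 21) ∪ [22, 46)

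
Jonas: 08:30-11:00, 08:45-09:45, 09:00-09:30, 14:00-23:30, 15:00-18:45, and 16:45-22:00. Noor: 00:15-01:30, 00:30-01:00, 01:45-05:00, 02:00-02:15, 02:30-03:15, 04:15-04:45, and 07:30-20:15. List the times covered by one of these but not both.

00:15–01:30, 01:45–05:00, 07:30–08:30, 11:00–14:00, 20:15–23:30

Merge the first list: 08:30–11:00, 14:00–23:30.
Merge the second list: 00:15–01:30, 01:45–05:00, 07:30–20:15.
Only in the first: 20:15–23:30.
Only in the second: 00:15–01:30, 01:45–05:00, 07:30–08:30, 11:00–14:00.
Together these are the periods covered by exactly one.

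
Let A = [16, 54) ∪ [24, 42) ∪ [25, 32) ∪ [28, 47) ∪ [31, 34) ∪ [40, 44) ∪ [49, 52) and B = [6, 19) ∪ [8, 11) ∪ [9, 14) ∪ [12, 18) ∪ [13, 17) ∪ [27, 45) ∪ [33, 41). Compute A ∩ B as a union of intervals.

Merge the first list: [16, 54).
Merge the second list: [6, 19), [27, 45).
[16, 54) overlaps B on [16, 19), [27, 45).

[16, 19) ∪ [27, 45)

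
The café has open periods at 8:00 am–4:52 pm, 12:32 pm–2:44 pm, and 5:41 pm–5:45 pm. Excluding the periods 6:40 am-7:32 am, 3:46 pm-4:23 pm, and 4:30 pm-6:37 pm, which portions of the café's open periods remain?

8:00 am-3:46 pm, 4:23 pm-4:30 pm

First set merges to 8:00 am-4:52 pm, 5:41 pm-5:45 pm.
8:00 am-4:52 pm \ B = 8:00 am-3:46 pm, 4:23 pm-4:30 pm.
5:41 pm-5:45 pm: entirely removed.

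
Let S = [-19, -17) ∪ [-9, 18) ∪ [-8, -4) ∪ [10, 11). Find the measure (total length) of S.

Merged: [-19, -17), [-9, 18).
Lengths: 2 + 27 = 29.

29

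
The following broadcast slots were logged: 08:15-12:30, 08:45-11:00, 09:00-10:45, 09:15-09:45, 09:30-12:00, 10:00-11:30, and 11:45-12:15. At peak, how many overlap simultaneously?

Walk the sorted start/end points keeping a running depth.
The depth first hits 5 at 09:30.

5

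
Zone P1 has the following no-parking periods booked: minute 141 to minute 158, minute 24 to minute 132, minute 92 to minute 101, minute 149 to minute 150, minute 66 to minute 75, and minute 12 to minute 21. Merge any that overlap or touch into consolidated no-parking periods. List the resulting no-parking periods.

Sort by start: minute 12 to minute 21, minute 24 to minute 132, minute 66 to minute 75, minute 92 to minute 101, minute 141 to minute 158, minute 149 to minute 150.
minute 24 to minute 132 is disjoint → start new block.
minute 66 to minute 75 overlaps/touches minute 24 to minute 132 → extend to minute 24 to minute 132.
minute 92 to minute 101 overlaps/touches minute 24 to minute 132 → extend to minute 24 to minute 132.
minute 141 to minute 158 is disjoint → start new block.
minute 149 to minute 150 overlaps/touches minute 141 to minute 158 → extend to minute 141 to minute 158.

minute 12 to minute 21, minute 24 to minute 132, minute 141 to minute 158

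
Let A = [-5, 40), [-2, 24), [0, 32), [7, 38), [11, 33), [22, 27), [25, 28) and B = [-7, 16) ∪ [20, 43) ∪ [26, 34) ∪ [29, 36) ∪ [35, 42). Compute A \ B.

[16, 20)

First set merges to [-5, 40).
Second set merges to [-7, 16), [20, 43).
[-5, 40) minus B → [16, 20).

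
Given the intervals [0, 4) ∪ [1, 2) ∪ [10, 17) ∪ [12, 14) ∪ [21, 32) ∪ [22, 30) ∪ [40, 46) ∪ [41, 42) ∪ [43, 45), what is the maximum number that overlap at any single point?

2

At 1, 2 of the intervals are simultaneously active.
No point has more.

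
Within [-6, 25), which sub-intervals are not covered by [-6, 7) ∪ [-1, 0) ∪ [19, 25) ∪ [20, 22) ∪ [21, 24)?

The merged coverage is [-6, 7), [19, 25).
Uncovered inside [-6, 25): [7, 19).

[7, 19)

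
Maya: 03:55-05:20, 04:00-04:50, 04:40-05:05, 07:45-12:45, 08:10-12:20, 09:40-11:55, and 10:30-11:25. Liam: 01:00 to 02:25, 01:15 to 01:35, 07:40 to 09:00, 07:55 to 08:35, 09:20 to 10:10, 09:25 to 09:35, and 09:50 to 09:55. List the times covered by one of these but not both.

01:00–02:25, 03:55–05:20, 07:40–07:45, 09:00–09:20, 10:10–12:45

A, merged: 03:55–05:20, 07:45–12:45.
B, merged: 01:00–02:25, 07:40–09:00, 09:20–10:10.
Only in the first: 03:55–05:20, 09:00–09:20, 10:10–12:45.
Only in the second: 01:00–02:25, 07:40–07:45.
Together these are the periods covered by exactly one.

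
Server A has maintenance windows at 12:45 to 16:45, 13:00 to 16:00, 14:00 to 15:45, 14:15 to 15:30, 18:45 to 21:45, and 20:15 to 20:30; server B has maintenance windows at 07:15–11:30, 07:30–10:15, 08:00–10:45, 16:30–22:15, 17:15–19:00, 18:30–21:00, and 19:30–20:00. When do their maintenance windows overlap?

16:30-16:45, 18:45-21:45

First set merges to 12:45-16:45, 18:45-21:45.
Second set merges to 07:15-11:30, 16:30-22:15.
12:45-16:45 overlaps B on 16:30-16:45.
18:45-21:45 overlaps B on 18:45-21:45.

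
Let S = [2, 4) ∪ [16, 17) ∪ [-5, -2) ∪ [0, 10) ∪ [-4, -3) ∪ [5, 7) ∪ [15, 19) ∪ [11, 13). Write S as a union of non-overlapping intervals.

[-5, -2) ∪ [0, 10) ∪ [11, 13) ∪ [15, 19)

Sort by start: [-5, -2), [-4, -3), [0, 10), [2, 4), [5, 7), [11, 13), [15, 19), [16, 17).
[-4, -3) overlaps/touches [-5, -2) → extend to [-5, -2).
[0, 10) is disjoint → start new block.
[2, 4) overlaps/touches [0, 10) → extend to [0, 10).
[5, 7) overlaps/touches [0, 10) → extend to [0, 10).
[11, 13) is disjoint → start new block.
[15, 19) is disjoint → start new block.
[16, 17) overlaps/touches [15, 19) → extend to [15, 19).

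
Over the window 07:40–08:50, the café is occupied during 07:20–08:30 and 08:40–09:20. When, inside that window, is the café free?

08:30–08:40

After merging, the occupied span is 07:20–08:30, 08:40–09:20.
Gaps within 07:40–08:50: 08:30–08:40.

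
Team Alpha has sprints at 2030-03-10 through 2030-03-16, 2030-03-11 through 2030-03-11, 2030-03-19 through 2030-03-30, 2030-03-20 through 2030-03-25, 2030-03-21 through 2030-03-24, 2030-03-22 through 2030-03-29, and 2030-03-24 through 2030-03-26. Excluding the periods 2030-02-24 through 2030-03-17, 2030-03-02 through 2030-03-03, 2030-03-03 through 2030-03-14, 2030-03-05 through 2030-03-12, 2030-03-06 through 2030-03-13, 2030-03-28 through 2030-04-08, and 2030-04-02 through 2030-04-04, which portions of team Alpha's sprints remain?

Merge the first list: 2030-03-10 through 2030-03-16, 2030-03-19 through 2030-03-30.
Merge the second list: 2030-02-24 through 2030-03-17, 2030-03-28 through 2030-04-08.
2030-03-10 through 2030-03-16 lies entirely inside B → drops out.
2030-03-19 through 2030-03-30 with B removed leaves 2030-03-19 through 2030-03-27.

2030-03-19 through 2030-03-27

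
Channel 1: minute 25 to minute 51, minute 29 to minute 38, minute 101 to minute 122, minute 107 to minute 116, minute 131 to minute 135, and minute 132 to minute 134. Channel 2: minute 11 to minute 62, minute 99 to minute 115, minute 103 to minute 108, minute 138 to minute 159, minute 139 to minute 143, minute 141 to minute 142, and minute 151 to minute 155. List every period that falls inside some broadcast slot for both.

First set merges to minute 25 to minute 51, minute 101 to minute 122, minute 131 to minute 135.
Second set merges to minute 11 to minute 62, minute 99 to minute 115, minute 138 to minute 159.
minute 25 to minute 51 meets the second set on minute 25 to minute 51.
minute 101 to minute 122 meets the second set on minute 101 to minute 115.
minute 131 to minute 135: no overlap with the second set.

minute 25 to minute 51, minute 101 to minute 115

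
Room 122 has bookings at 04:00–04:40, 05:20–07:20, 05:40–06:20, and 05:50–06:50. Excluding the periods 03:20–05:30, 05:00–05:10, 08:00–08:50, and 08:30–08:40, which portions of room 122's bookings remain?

05:30–07:20

First set merges to 04:00–04:40, 05:20–07:20.
Second set merges to 03:20–05:30, 08:00–08:50.
04:00–04:40 lies entirely inside B → drops out.
05:20–07:20 with B removed leaves 05:30–07:20.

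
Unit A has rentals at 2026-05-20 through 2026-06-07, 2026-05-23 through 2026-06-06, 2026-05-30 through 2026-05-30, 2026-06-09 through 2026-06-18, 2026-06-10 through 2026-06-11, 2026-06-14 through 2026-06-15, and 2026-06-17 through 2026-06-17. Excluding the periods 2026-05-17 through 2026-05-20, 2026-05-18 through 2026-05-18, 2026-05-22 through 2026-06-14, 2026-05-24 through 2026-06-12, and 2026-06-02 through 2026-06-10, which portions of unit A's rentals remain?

First set merges to 2026-05-20 through 2026-06-07, 2026-06-09 through 2026-06-18.
Second set merges to 2026-05-17 through 2026-05-20, 2026-05-22 through 2026-06-14.
2026-05-20 through 2026-06-07 \ B = 2026-05-21 through 2026-05-21.
2026-06-09 through 2026-06-18 \ B = 2026-06-15 through 2026-06-18.

2026-05-21 through 2026-05-21, 2026-06-15 through 2026-06-18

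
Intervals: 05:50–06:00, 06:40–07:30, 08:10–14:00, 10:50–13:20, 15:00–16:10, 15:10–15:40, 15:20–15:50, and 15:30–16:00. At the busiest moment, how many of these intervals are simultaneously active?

Walk the sorted start/end points keeping a running depth.
The depth first hits 4 at 15:30.

4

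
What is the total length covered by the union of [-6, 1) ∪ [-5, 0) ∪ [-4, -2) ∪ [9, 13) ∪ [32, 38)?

17

Merged: [-6, 1), [9, 13), [32, 38).
Lengths: 7 + 4 + 6 = 17.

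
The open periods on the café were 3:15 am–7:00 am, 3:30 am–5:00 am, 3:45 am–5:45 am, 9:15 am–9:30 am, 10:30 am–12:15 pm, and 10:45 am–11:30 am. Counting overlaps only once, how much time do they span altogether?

5 h 45 min

Merged: 3:15 am–7:00 am, 9:15 am–9:30 am, 10:30 am–12:15 pm.
Lengths: 3 h 45 min + 15 min + 1 h 45 min = 5 h 45 min.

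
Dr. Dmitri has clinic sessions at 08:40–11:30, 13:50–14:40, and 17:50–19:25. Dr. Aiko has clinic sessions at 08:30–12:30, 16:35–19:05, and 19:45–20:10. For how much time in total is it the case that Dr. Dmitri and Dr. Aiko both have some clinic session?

4 h 5 min

A ∩ B = 08:40–11:30, 17:50–19:05.
Total: 2 h 50 min + 1 h 15 min = 4 h 5 min.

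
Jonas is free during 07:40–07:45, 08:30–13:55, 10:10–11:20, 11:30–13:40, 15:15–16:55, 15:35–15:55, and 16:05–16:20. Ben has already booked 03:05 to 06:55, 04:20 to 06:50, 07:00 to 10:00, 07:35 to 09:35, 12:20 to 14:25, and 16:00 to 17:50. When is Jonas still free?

Merge the first list: 07:40–07:45, 08:30–13:55, 15:15–16:55.
Merge the second list: 03:05–06:55, 07:00–10:00, 12:20–14:25, 16:00–17:50.
07:40–07:45: fully covered by B → removed.
08:30–13:55 minus B → 10:00–12:20.
15:15–16:55 minus B → 15:15–16:00.

10:00–12:20, 15:15–16:00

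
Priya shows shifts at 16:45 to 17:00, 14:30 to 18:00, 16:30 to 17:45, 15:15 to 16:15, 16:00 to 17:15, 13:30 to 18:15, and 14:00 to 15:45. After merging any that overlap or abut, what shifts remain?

13:30-18:15

Sort by start: 13:30-18:15, 14:00-15:45, 14:30-18:00, 15:15-16:15, 16:00-17:15, 16:30-17:45, 16:45-17:00.
14:00-15:45 overlaps/touches 13:30-18:15 → extend to 13:30-18:15.
14:30-18:00 overlaps/touches 13:30-18:15 → extend to 13:30-18:15.
15:15-16:15 overlaps/touches 13:30-18:15 → extend to 13:30-18:15.
16:00-17:15 overlaps/touches 13:30-18:15 → extend to 13:30-18:15.
16:30-17:45 overlaps/touches 13:30-18:15 → extend to 13:30-18:15.
16:45-17:00 overlaps/touches 13:30-18:15 → extend to 13:30-18:15.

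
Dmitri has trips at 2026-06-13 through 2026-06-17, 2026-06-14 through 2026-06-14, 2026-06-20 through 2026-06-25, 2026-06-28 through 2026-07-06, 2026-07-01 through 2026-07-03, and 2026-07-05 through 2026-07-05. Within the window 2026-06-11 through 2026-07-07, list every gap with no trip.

The merged coverage is 2026-06-13 through 2026-06-17, 2026-06-20 through 2026-06-25, 2026-06-28 through 2026-07-06.
Uncovered inside 2026-06-11 through 2026-07-07: 2026-06-11 through 2026-06-12, 2026-06-18 through 2026-06-19, 2026-06-26 through 2026-06-27, 2026-07-07 through 2026-07-07.

2026-06-11 through 2026-06-12, 2026-06-18 through 2026-06-19, 2026-06-26 through 2026-06-27, 2026-07-07 through 2026-07-07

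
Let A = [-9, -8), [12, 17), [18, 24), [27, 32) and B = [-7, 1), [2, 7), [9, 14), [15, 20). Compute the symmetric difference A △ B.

A \ B = [-9, -8), [14, 15), [20, 24), [27, 32).
B \ A = [-7, 1), [2, 7), [9, 12), [17, 18).
Union of the two gives the symmetric difference.

[-9, -8) ∪ [-7, 1) ∪ [2, 7) ∪ [9, 12) ∪ [14, 15) ∪ [17, 18) ∪ [20, 24) ∪ [27, 32)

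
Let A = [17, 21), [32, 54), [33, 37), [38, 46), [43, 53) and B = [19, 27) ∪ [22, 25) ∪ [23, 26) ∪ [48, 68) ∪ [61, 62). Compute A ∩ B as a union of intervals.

[19, 21) ∪ [48, 54)

A, merged: [17, 21), [32, 54).
B, merged: [19, 27), [48, 68).
[17, 21) ∩ B → [19, 21).
[32, 54) ∩ B → [48, 54).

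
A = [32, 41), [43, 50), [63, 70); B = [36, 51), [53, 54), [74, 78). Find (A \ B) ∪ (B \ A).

Only in the first: [32, 36), [63, 70).
Only in the second: [41, 43), [50, 51), [53, 54), [74, 78).
Together these are the periods covered by exactly one.

[32, 36) ∪ [41, 43) ∪ [50, 51) ∪ [53, 54) ∪ [63, 70) ∪ [74, 78)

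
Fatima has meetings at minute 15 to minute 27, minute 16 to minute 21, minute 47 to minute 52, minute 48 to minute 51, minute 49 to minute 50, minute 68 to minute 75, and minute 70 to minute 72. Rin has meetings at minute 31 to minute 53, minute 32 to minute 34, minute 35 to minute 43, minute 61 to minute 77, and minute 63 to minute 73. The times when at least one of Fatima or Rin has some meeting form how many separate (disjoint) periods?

A, merged: minute 15 to minute 27, minute 47 to minute 52, minute 68 to minute 75.
B, merged: minute 31 to minute 53, minute 61 to minute 77.
A ∪ B = minute 15 to minute 27, minute 31 to minute 53, minute 61 to minute 77.
That is 3 disjoint pieces.

3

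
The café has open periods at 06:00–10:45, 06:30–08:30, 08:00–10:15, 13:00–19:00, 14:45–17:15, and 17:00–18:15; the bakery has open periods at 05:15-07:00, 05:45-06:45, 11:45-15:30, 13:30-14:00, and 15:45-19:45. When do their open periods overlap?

Merge the first list: 06:00-10:45, 13:00-19:00.
Merge the second list: 05:15-07:00, 11:45-15:30, 15:45-19:45.
06:00-10:45 overlaps B on 06:00-07:00.
13:00-19:00 overlaps B on 13:00-15:30, 15:45-19:00.

06:00-07:00, 13:00-15:30, 15:45-19:00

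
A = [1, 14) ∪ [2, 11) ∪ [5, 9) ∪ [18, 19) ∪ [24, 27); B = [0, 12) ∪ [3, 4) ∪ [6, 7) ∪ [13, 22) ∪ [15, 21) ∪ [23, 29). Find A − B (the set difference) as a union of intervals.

[12, 13)

Merge the first list: [1, 14), [18, 19), [24, 27).
Merge the second list: [0, 12), [13, 22), [23, 29).
[1, 14) with B removed leaves [12, 13).
[18, 19) lies entirely inside B → drops out.
[24, 27) lies entirely inside B → drops out.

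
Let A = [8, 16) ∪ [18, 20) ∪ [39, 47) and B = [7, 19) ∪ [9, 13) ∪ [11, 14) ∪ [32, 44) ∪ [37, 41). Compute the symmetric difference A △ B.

[7, 8) ∪ [16, 18) ∪ [19, 20) ∪ [32, 39) ∪ [44, 47)

Merge the second list: [7, 19), [32, 44).
A \ B = [19, 20), [44, 47).
B \ A = [7, 8), [16, 18), [32, 39).
Union of the two gives the symmetric difference.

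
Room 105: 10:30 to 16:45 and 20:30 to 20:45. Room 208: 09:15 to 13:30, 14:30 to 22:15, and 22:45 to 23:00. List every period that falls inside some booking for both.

10:30–13:30, 14:30–16:45, 20:30–20:45

10:30–16:45 meets the second set on 10:30–13:30, 14:30–16:45.
20:30–20:45 meets the second set on 20:30–20:45.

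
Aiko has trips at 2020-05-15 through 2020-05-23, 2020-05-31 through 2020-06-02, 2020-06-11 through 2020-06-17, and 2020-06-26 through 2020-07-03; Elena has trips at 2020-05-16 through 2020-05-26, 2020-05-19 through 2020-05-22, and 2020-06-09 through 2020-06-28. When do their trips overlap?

Second set merges to 2020-05-16 through 2020-05-26, 2020-06-09 through 2020-06-28.
2020-05-15 through 2020-05-23 ∩ B → 2020-05-16 through 2020-05-23.
2020-05-31 through 2020-06-02 meets no B interval.
2020-06-11 through 2020-06-17 ∩ B → 2020-06-11 through 2020-06-17.
2020-06-26 through 2020-07-03 ∩ B → 2020-06-26 through 2020-06-28.

2020-05-16 through 2020-05-23, 2020-06-11 through 2020-06-17, 2020-06-26 through 2020-06-28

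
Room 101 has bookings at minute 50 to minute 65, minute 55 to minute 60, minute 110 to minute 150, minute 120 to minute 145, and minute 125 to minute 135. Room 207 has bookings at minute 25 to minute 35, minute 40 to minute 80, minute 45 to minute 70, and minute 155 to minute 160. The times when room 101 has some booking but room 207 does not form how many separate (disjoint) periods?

1

A, merged: minute 50 to minute 65, minute 110 to minute 150.
B, merged: minute 25 to minute 35, minute 40 to minute 80, minute 155 to minute 160.
A \ B = minute 110 to minute 150.
That is 1 disjoint piece.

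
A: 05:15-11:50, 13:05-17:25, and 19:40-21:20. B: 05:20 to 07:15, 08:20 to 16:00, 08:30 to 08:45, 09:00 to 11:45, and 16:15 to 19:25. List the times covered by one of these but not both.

05:15–05:20, 07:15–08:20, 11:50–13:05, 16:00–16:15, 17:25–19:25, 19:40–21:20

Merge the second list: 05:20–07:15, 08:20–16:00, 16:15–19:25.
A \ B = 05:15–05:20, 07:15–08:20, 16:00–16:15, 19:40–21:20.
B \ A = 11:50–13:05, 17:25–19:25.
Union of the two gives the symmetric difference.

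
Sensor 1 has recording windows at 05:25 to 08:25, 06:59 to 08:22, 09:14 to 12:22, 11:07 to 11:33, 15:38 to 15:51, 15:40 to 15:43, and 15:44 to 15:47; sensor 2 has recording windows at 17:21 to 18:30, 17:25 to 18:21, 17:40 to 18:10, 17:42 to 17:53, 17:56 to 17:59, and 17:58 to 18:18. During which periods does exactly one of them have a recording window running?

Merge the first list: 05:25–08:25, 09:14–12:22, 15:38–15:51.
Merge the second list: 17:21–18:30.
A but not B: 05:25–08:25, 09:14–12:22, 15:38–15:51.
B but not A: 17:21–18:30.
Combining gives A △ B.

05:25–08:25, 09:14–12:22, 15:38–15:51, 17:21–18:30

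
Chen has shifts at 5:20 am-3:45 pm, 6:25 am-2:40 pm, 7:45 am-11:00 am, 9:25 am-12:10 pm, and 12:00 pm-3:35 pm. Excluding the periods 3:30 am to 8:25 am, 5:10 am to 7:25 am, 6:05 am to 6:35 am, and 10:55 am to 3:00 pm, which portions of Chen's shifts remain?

8:25 am-10:55 am, 3:00 pm-3:45 pm

Merge the first list: 5:20 am-3:45 pm.
Merge the second list: 3:30 am-8:25 am, 10:55 am-3:00 pm.
5:20 am-3:45 pm \ B = 8:25 am-10:55 am, 3:00 pm-3:45 pm.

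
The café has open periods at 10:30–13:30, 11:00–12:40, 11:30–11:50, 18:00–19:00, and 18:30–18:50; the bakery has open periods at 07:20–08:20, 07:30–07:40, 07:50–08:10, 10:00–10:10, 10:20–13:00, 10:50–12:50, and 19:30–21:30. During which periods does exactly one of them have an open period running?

A, merged: 10:30-13:30, 18:00-19:00.
B, merged: 07:20-08:20, 10:00-10:10, 10:20-13:00, 19:30-21:30.
Only in the first: 13:00-13:30, 18:00-19:00.
Only in the second: 07:20-08:20, 10:00-10:10, 10:20-10:30, 19:30-21:30.
Together these are the periods covered by exactly one.

07:20-08:20, 10:00-10:10, 10:20-10:30, 13:00-13:30, 18:00-19:00, 19:30-21:30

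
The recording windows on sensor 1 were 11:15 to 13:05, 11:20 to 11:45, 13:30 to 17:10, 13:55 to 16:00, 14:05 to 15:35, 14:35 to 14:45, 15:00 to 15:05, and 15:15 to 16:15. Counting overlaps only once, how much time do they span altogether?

Merged: 11:15-13:05, 13:30-17:10.
Lengths: 1 h 50 min + 3 h 40 min = 5 h 30 min.

5 h 30 min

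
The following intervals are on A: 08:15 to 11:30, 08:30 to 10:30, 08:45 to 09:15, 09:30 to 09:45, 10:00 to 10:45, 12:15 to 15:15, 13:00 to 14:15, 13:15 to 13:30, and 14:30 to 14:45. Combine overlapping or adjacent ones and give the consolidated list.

08:30–10:30 overlaps/touches 08:15–11:30 → extend to 08:15–11:30.
08:45–09:15 overlaps/touches 08:15–11:30 → extend to 08:15–11:30.
09:30–09:45 overlaps/touches 08:15–11:30 → extend to 08:15–11:30.
10:00–10:45 overlaps/touches 08:15–11:30 → extend to 08:15–11:30.
12:15–15:15 is disjoint → start new block.
13:00–14:15 overlaps/touches 12:15–15:15 → extend to 12:15–15:15.
13:15–13:30 overlaps/touches 12:15–15:15 → extend to 12:15–15:15.
14:30–14:45 overlaps/touches 12:15–15:15 → extend to 12:15–15:15.

08:15–11:30, 12:15–15:15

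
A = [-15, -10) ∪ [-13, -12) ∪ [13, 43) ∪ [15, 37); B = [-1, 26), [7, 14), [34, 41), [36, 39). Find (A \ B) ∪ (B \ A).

A, merged: [-15, -10), [13, 43).
B, merged: [-1, 26), [34, 41).
A but not B: [-15, -10), [26, 34), [41, 43).
B but not A: [-1, 13).
Combining gives A △ B.

[-15, -10) ∪ [-1, 13) ∪ [26, 34) ∪ [41, 43)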